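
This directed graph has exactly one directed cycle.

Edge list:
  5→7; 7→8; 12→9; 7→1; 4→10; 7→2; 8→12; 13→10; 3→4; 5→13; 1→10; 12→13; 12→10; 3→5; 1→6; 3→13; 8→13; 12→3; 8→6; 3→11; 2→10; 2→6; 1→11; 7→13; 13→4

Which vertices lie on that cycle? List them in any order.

3, 5, 7, 8, 12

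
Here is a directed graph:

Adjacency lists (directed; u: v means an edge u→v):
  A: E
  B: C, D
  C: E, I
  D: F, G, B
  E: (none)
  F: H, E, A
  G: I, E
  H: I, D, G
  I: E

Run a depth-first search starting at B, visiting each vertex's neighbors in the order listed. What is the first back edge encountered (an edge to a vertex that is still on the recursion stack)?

H->D

DFS from B (visiting each vertex's neighbors in the order listed); mark gray on enter, black on exit:
B gray
  C gray
    E gray
    E black
    I gray
      I→E: E black — skip
    I black
  C black
  D gray
    F gray
      H gray
        H→I: I black — skip
        H→D: D is gray → back edge
First back edge: H → D.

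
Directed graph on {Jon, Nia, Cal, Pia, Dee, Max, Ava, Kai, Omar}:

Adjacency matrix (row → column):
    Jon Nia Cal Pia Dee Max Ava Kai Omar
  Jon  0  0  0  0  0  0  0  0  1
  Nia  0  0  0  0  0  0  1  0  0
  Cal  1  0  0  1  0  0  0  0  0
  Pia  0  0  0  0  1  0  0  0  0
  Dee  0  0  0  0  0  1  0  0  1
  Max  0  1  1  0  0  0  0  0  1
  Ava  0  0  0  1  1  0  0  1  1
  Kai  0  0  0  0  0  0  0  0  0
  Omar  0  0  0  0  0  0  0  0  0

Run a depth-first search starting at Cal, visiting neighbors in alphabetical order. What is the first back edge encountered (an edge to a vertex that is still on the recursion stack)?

DFS from Cal (visiting neighbors in alphabetical order); mark gray on enter, black on exit:
Cal gray
  Jon gray
    Omar gray
    Omar black
  Jon black
  Pia gray
    Dee gray
      Max gray
        Max→Cal: Cal is gray → back edge
First back edge: Max → Cal.

Max→Cal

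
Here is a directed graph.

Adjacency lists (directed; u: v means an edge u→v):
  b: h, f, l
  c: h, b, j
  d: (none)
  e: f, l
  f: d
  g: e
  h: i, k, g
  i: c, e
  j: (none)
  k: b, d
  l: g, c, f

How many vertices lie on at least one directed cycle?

A vertex is on a directed cycle iff it belongs to a strongly connected component of size ≥ 2 (or has a self-loop).
The vertices on cycles are {b, c, e, g, h, i, k, l} — 8 in total.

8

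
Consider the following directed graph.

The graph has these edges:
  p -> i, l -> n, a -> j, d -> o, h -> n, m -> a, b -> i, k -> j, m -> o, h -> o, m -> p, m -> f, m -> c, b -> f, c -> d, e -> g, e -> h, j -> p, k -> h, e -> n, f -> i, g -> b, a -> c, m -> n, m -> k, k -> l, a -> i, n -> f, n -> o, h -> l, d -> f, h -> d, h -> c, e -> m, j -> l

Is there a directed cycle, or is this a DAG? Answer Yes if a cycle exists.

No

DFS with white/gray/black marking, starting from n:
n gray
  o gray
  o black
  f gray
    i gray
    i black
  f black
n black
c gray
  d gray
    d→f: f black — skip
    d→o: o black — skip
  d black
c black
a gray
  a→c: c black — skip
  a→i: i black — skip
  j gray
    p gray
      p→i: i black — skip
    p black
    l gray
      l→n: n black — skip
    l black
  j black
a black
m gray
  m→c: c black — skip
  m→n: n black — skip
  m→a: a black — skip
  m→p: p black — skip
  m→o: o black — skip
  m→f: f black — skip
  k gray
    h gray
      h→c: c black — skip
      h→l: l black — skip
      h→o: o black — skip
      h→d: d black — skip
      h→n: n black — skip
    h black
    k→j: j black — skip
    k→l: l black — skip
  k black
m black
g gray
  b gray
    b→i: i black — skip
    b→f: f black — skip
  b black
g black
e gray
  e→h: h black — skip
  e→g: g black — skip
  e→n: n black — skip
  e→m: m black — skip
e black
Every edge goes to a white or black vertex — no back edge, so the graph is acyclic.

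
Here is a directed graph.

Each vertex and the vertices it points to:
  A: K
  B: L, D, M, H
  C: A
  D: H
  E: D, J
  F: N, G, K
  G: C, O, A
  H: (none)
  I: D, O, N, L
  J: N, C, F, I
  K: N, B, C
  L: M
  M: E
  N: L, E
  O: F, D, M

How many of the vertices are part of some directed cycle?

A vertex is on a directed cycle iff it belongs to a strongly connected component of size ≥ 2 (or has a self-loop).
The vertices on cycles are {A, B, C, E, F, G, I, J, K, L, M, N, O} — 13 in total.

13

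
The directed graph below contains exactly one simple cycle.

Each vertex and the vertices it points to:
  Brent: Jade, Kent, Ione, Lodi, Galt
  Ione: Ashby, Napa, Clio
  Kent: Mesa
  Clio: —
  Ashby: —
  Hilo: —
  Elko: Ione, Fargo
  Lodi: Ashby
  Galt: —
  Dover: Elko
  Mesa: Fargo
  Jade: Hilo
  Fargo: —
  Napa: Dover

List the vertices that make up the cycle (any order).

DFS with gray/black marking from Ione:
Ione gray
  Ashby gray
  Ashby black
  Napa gray
    Dover gray
      Elko gray
        Elko→Ione: Ione is gray → back edge
Back edge closes the cycle Ione → Napa → Dover → Elko → Ione; its vertices are {Elko, Ione, Napa, Dover}.

Elko, Ione, Napa, Dover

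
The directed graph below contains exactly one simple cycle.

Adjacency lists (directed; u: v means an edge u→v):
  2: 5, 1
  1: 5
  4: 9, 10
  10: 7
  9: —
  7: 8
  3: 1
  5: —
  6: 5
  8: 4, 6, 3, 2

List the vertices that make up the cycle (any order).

4, 7, 8, 10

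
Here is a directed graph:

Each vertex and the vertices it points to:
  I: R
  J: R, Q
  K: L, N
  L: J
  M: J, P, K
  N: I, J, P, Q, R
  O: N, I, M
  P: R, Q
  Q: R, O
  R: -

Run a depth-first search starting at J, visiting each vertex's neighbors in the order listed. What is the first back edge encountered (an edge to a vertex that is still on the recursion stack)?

N→J

DFS from J (visiting each vertex's neighbors in the order listed); mark gray on enter, black on exit:
J gray
  R gray
  R black
  Q gray
    Q→R: R black — skip
    O gray
      N gray
        I gray
          I→R: R black — skip
        I black
        N→J: J is gray → back edge
First back edge: N → J.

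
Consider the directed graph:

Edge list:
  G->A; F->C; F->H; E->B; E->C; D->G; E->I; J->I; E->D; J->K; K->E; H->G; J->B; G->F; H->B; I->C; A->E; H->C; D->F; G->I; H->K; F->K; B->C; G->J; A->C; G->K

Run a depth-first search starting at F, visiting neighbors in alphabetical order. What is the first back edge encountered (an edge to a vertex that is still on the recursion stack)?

D→F

DFS from F (visiting neighbors in alphabetical order); mark gray on enter, black on exit:
F gray
  C gray
  C black
  H gray
    B gray
      B→C: C black — skip
    B black
    H→C: C black — skip
    G gray
      A gray
        A→C: C black — skip
        E gray
          E→B: B black — skip
          E→C: C black — skip
          D gray
            D→F: F is gray → back edge
First back edge: D → F.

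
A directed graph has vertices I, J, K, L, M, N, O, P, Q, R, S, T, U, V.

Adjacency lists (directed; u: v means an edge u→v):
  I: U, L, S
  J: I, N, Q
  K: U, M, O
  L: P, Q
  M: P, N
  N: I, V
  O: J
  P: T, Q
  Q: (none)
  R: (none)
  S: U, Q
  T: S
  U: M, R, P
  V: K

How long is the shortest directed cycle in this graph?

4

For each vertex v, BFS finds the shortest path from v back to v.
The shortest such closed walk is N → I → U → M → N, length 4.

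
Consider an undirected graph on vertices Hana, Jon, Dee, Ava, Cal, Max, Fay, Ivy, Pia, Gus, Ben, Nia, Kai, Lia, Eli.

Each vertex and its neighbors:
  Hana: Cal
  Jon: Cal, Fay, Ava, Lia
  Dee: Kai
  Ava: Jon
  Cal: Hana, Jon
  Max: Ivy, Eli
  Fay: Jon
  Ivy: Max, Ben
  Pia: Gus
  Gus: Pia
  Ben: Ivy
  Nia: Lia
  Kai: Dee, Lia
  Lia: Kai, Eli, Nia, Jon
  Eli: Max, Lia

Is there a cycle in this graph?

DFS, tracking each vertex's parent; an edge to a visited non-parent vertex closes a cycle.
Start from Cal:
visit Cal (parent –)
  visit Hana (parent Cal)
    Hana–Cal: parent, skip
  visit Jon (parent Cal)
    Jon–Cal: parent, skip
    visit Fay (parent Jon)
      Fay–Jon: parent, skip
    visit Ava (parent Jon)
      Ava–Jon: parent, skip
    visit Lia (parent Jon)
      visit Kai (parent Lia)
        visit Dee (parent Kai)
          Dee–Kai: parent, skip
        Kai–Lia: parent, skip
      visit Eli (parent Lia)
        visit Max (parent Eli)
          visit Ivy (parent Max)
            Ivy–Max: parent, skip
            visit Ben (parent Ivy)
              Ben–Ivy: parent, skip
          Max–Eli: parent, skip
        Eli–Lia: parent, skip
      visit Nia (parent Lia)
        Nia–Lia: parent, skip
      Lia–Jon: parent, skip
visit Pia (parent –)
  visit Gus (parent Pia)
    Gus–Pia: parent, skip
No non-parent visited neighbor found — the graph is a forest.

No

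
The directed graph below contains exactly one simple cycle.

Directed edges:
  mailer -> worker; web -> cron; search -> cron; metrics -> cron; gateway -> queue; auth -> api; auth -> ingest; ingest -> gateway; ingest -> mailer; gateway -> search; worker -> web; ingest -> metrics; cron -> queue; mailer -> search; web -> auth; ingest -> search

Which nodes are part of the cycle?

DFS with gray/black marking from web:
web gray
  cron gray
    queue gray
    queue black
  cron black
  auth gray
    ingest gray
      search gray
        search→cron: cron black — skip
      search black
      gateway gray
        gateway→queue: queue black — skip
        gateway→search: search black — skip
      gateway black
      mailer gray
        mailer→search: search black — skip
        worker gray
          worker→web: web is gray → back edge
Back edge closes the cycle web → auth → ingest → mailer → worker → web; its vertices are {web, auth, ingest, mailer, worker}.

web, auth, ingest, mailer, worker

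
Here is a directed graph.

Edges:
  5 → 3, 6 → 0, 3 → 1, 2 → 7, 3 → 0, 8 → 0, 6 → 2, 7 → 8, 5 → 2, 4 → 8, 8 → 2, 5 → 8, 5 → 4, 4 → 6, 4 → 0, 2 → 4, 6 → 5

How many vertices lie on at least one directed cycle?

A vertex is on a directed cycle iff it belongs to a strongly connected component of size ≥ 2 (or has a self-loop).
The vertices on cycles are {2, 4, 5, 6, 7, 8} — 6 in total.

6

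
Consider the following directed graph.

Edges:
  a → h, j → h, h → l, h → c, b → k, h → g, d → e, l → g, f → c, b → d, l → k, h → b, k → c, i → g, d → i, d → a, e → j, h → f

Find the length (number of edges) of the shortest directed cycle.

4

For each vertex v, BFS finds the shortest path from v back to v.
The shortest such closed walk is d → a → h → b → d, length 4.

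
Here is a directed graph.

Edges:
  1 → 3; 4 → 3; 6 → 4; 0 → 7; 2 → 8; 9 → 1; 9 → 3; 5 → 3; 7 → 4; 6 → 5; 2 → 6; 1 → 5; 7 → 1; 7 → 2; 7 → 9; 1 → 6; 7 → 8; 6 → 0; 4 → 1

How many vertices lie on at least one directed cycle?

7

A vertex is on a directed cycle iff it belongs to a strongly connected component of size ≥ 2 (or has a self-loop).
The vertices on cycles are {0, 1, 2, 4, 6, 7, 9} — 7 in total.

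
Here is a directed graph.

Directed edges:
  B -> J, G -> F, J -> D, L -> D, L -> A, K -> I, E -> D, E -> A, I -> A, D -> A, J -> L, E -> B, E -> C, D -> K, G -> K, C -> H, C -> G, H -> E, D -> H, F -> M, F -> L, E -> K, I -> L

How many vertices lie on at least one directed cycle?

11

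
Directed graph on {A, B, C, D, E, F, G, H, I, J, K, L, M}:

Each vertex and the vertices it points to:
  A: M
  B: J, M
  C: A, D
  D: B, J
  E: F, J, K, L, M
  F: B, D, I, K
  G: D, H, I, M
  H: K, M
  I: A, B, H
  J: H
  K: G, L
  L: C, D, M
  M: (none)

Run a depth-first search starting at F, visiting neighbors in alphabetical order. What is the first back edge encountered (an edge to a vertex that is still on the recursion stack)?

D->B

DFS from F (visiting neighbors in alphabetical order); mark gray on enter, black on exit:
F gray
  B gray
    J gray
      H gray
        K gray
          G gray
            D gray
              D→B: B is gray → back edge
First back edge: D → B.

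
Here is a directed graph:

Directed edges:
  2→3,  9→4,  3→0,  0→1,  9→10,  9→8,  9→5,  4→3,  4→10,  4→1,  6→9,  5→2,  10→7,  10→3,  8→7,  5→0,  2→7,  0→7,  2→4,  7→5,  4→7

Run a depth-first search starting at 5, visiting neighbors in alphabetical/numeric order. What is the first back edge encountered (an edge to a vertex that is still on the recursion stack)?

DFS from 5 (visiting neighbors in alphabetical/numeric order); mark gray on enter, black on exit:
5 gray
  0 gray
    1 gray
    1 black
    7 gray
      7→5: 5 is gray → back edge
First back edge: 7 → 5.

7→5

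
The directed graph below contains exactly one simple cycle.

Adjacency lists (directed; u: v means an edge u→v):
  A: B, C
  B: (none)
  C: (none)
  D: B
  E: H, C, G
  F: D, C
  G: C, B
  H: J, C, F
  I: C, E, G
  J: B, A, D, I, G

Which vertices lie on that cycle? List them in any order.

DFS with gray/black marking from H:
H gray
  J gray
    B gray
    B black
    A gray
      A→B: B black — skip
      C gray
      C black
    A black
    D gray
      D→B: B black — skip
    D black
    I gray
      I→C: C black — skip
      E gray
        E→H: H is gray → back edge
Back edge closes the cycle H → J → I → E → H; its vertices are {E, H, I, J}.

E, H, I, J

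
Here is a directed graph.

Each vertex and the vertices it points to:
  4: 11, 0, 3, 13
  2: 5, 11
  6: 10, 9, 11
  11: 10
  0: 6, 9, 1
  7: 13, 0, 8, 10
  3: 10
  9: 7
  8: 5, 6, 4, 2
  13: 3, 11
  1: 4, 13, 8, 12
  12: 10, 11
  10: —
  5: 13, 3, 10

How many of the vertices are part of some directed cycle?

7

A vertex is on a directed cycle iff it belongs to a strongly connected component of size ≥ 2 (or has a self-loop).
The vertices on cycles are {0, 1, 4, 6, 7, 8, 9} — 7 in total.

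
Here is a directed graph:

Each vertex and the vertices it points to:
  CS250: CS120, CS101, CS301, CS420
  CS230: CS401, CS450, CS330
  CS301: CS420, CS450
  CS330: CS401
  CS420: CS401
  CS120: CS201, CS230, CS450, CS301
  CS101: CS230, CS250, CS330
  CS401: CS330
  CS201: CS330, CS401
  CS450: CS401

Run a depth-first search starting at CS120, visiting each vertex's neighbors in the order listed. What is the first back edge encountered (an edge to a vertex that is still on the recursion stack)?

DFS from CS120 (visiting each vertex's neighbors in the order listed); mark gray on enter, black on exit:
CS120 gray
  CS201 gray
    CS330 gray
      CS401 gray
        CS401→CS330: CS330 is gray → back edge
First back edge: CS401 → CS330.

CS401->CS330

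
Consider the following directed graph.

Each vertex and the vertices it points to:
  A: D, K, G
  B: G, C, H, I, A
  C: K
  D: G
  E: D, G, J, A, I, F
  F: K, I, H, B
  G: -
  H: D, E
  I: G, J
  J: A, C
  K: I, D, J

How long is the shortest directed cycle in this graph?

For each vertex v, BFS finds the shortest path from v back to v.
The shortest such closed walk is H → E → F → H, length 3.

3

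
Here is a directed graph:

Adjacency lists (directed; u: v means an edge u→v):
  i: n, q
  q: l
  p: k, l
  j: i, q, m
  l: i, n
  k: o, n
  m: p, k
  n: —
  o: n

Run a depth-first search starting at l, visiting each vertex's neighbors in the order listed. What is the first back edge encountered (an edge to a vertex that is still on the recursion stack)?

q->l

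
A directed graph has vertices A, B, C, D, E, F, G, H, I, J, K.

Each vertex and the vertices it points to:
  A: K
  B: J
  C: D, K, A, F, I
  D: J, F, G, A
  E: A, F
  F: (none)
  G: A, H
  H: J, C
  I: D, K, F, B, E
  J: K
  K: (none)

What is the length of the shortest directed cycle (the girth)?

4

For each vertex v, BFS finds the shortest path from v back to v.
The shortest such closed walk is D → G → H → C → D, length 4.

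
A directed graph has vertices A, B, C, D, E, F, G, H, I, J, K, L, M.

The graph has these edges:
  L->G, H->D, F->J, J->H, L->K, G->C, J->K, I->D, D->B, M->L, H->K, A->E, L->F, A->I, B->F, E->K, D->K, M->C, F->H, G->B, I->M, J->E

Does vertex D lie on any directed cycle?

Yes

D is on a cycle iff D can reach itself via ≥1 edge.
D → B → F → H → D — yes.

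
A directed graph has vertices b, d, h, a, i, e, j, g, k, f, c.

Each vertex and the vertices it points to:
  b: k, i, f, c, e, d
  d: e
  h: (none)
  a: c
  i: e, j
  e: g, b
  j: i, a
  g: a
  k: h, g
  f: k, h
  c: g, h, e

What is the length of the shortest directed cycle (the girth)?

2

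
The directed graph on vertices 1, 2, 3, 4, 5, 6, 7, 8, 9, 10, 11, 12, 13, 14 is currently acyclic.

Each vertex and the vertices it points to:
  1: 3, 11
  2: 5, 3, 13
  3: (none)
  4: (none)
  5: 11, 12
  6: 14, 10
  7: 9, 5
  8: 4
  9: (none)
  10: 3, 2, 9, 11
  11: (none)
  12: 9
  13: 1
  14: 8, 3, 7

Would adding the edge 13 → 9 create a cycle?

No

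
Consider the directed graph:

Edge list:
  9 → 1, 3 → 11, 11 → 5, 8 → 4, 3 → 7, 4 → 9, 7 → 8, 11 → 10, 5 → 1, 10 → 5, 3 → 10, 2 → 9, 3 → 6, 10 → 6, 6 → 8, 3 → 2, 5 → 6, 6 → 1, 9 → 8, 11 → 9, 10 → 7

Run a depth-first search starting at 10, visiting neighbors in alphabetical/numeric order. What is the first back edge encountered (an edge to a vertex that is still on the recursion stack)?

9->8

DFS from 10 (visiting neighbors in alphabetical/numeric order); mark gray on enter, black on exit:
10 gray
  5 gray
    1 gray
    1 black
    6 gray
      6→1: 1 black — skip
      8 gray
        4 gray
          9 gray
            9→1: 1 black — skip
            9→8: 8 is gray → back edge
First back edge: 9 → 8.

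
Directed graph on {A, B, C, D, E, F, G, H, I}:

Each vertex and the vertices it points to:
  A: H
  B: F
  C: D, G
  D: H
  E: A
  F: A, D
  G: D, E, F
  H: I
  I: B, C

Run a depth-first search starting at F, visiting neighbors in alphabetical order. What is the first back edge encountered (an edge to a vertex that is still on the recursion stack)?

DFS from F (visiting neighbors in alphabetical order); mark gray on enter, black on exit:
F gray
  A gray
    H gray
      I gray
        B gray
          B→F: F is gray → back edge
First back edge: B → F.

B→F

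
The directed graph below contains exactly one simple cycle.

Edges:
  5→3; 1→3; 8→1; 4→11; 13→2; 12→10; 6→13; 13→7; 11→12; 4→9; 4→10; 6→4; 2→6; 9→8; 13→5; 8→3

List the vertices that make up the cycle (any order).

2, 6, 13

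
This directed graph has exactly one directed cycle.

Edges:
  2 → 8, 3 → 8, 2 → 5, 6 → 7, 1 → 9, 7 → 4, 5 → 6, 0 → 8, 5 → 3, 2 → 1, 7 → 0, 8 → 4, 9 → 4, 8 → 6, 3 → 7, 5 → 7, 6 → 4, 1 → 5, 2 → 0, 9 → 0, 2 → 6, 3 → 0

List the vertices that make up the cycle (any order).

DFS with gray/black marking from 6:
6 gray
  4 gray
  4 black
  7 gray
    0 gray
      8 gray
        8→4: 4 black — skip
        8→6: 6 is gray → back edge
Back edge closes the cycle 6 → 7 → 0 → 8 → 6; its vertices are {0, 6, 7, 8}.

0, 6, 7, 8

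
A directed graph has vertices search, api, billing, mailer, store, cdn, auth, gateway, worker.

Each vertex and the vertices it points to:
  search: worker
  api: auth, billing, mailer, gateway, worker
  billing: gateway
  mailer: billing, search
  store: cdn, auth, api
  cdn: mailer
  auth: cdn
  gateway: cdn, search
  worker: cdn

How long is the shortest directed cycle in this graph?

4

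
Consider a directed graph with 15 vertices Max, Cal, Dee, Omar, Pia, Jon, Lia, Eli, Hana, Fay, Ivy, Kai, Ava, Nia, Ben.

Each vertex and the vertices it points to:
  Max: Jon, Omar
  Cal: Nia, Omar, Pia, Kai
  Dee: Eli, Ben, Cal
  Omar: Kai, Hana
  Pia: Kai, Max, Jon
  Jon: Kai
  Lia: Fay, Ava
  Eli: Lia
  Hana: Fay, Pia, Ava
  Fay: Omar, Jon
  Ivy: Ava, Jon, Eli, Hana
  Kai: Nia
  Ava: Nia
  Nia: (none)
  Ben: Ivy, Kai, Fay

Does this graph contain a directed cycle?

DFS with white/gray/black marking, starting from Ivy:
Ivy gray
  Ava gray
    Nia gray
    Nia black
  Ava black
  Jon gray
    Kai gray
      Kai→Nia: Nia black — skip
    Kai black
  Jon black
  Eli gray
    Lia gray
      Fay gray
        Omar gray
          Omar→Kai: Kai black — skip
          Hana gray
            Hana→Fay: Fay is gray → back edge
Back edge found, so a cycle exists: Fay → Omar → Hana → Fay.

Yes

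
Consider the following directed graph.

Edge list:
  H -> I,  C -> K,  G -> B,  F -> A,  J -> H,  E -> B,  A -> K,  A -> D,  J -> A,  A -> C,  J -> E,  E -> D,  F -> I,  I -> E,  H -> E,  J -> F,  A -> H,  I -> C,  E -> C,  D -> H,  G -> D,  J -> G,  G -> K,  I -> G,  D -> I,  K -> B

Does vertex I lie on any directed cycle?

Yes

I is on a cycle iff I can reach itself via ≥1 edge.
I → E → D → I — yes.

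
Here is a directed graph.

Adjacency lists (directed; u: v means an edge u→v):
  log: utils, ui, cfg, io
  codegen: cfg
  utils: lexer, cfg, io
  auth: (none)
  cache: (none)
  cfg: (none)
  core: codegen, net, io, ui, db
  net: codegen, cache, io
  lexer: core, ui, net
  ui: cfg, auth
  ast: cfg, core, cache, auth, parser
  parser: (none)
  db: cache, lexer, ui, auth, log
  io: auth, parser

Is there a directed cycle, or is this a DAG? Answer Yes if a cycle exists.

DFS with white/gray/black marking, starting from core:
core gray
  codegen gray
    cfg gray
    cfg black
  codegen black
  net gray
    net→codegen: codegen black — skip
    cache gray
    cache black
    io gray
      auth gray
      auth black
      parser gray
      parser black
    io black
  net black
  core→io: io black — skip
  ui gray
    ui→cfg: cfg black — skip
    ui→auth: auth black — skip
  ui black
  db gray
    db→cache: cache black — skip
    lexer gray
      lexer→core: core is gray → back edge
Back edge found, so a cycle exists: core → db → lexer → core.

Yes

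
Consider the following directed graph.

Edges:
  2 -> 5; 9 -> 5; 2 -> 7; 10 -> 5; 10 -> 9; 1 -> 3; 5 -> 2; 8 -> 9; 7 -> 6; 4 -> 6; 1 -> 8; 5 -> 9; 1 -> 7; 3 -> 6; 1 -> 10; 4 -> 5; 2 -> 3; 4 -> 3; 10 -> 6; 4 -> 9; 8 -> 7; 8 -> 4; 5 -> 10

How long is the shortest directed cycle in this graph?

For each vertex v, BFS finds the shortest path from v back to v.
The shortest such closed walk is 10 → 5 → 10, length 2.

2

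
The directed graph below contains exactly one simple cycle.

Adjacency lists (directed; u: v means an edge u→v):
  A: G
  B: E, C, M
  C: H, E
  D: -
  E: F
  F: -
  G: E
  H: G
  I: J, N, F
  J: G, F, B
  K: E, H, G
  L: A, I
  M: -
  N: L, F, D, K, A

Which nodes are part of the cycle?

DFS with gray/black marking from N:
N gray
  L gray
    A gray
      G gray
        E gray
          F gray
          F black
        E black
      G black
    A black
    I gray
      J gray
        J→G: G black — skip
        J→F: F black — skip
        B gray
          B→E: E black — skip
          C gray
            H gray
              H→G: G black — skip
            H black
            C→E: E black — skip
          C black
          M gray
          M black
        B black
      J black
      I→N: N is gray → back edge
Back edge closes the cycle N → L → I → N; its vertices are {I, L, N}.

I, L, N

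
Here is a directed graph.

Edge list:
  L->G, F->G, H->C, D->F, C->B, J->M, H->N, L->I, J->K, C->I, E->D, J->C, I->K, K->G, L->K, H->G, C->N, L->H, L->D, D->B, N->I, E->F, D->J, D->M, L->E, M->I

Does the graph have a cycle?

No

DFS with white/gray/black marking, starting from N:
N gray
  I gray
    K gray
      G gray
      G black
    K black
  I black
N black
B gray
B black
C gray
  C→N: N black — skip
  C→I: I black — skip
  C→B: B black — skip
C black
D gray
  F gray
    F→G: G black — skip
  F black
  M gray
    M→I: I black — skip
  M black
  J gray
    J→M: M black — skip
    J→C: C black — skip
    J→K: K black — skip
  J black
  D→B: B black — skip
D black
E gray
  E→F: F black — skip
  E→D: D black — skip
E black
H gray
  H→C: C black — skip
  H→N: N black — skip
  H→G: G black — skip
H black
L gray
  L→K: K black — skip
  L→I: I black — skip
  L→D: D black — skip
  L→E: E black — skip
  L→G: G black — skip
  L→H: H black — skip
L black
Every edge goes to a white or black vertex — no back edge, so the graph is acyclic.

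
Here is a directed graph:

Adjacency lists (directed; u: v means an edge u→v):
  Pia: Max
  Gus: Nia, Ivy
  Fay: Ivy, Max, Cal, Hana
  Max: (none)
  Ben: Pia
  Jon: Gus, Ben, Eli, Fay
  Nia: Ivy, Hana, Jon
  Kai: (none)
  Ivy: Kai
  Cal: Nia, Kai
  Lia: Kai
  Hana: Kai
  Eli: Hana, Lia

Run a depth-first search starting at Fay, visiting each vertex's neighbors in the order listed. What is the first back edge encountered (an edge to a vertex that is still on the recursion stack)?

DFS from Fay (visiting each vertex's neighbors in the order listed); mark gray on enter, black on exit:
Fay gray
  Ivy gray
    Kai gray
    Kai black
  Ivy black
  Max gray
  Max black
  Cal gray
    Nia gray
      Nia→Ivy: Ivy black — skip
      Hana gray
        Hana→Kai: Kai black — skip
      Hana black
      Jon gray
        Gus gray
          Gus→Nia: Nia is gray → back edge
First back edge: Gus → Nia.

Gus→Nia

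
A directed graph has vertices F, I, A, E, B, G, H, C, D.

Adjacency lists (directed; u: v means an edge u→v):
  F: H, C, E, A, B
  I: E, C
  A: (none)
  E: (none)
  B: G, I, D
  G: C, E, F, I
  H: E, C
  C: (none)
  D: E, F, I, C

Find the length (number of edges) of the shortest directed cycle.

For each vertex v, BFS finds the shortest path from v back to v.
The shortest such closed walk is F → B → D → F, length 3.

3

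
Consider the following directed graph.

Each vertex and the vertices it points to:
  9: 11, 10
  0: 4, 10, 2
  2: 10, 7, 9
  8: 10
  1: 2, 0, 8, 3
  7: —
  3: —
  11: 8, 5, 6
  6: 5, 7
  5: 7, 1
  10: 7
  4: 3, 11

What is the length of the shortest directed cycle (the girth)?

For each vertex v, BFS finds the shortest path from v back to v.
The shortest such closed walk is 4 → 11 → 5 → 1 → 0 → 4, length 5.

5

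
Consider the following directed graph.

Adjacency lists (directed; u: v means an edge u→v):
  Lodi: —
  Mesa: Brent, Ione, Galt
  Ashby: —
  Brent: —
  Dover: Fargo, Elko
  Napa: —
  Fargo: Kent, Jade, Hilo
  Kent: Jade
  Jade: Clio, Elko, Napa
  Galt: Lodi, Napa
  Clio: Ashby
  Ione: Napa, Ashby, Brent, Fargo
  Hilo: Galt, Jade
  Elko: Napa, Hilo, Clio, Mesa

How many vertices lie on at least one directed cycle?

A vertex is on a directed cycle iff it belongs to a strongly connected component of size ≥ 2 (or has a self-loop).
The vertices on cycles are {Elko, Hilo, Ione, Jade, Kent, Mesa, Fargo} — 7 in total.

7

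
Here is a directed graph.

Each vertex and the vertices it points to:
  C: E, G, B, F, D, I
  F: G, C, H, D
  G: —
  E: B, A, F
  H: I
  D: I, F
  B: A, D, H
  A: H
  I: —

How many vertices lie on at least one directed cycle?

5

A vertex is on a directed cycle iff it belongs to a strongly connected component of size ≥ 2 (or has a self-loop).
The vertices on cycles are {B, C, D, E, F} — 5 in total.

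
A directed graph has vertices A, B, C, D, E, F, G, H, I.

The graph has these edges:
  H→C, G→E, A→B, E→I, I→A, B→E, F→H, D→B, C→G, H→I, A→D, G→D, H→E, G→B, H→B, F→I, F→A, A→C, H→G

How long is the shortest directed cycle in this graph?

4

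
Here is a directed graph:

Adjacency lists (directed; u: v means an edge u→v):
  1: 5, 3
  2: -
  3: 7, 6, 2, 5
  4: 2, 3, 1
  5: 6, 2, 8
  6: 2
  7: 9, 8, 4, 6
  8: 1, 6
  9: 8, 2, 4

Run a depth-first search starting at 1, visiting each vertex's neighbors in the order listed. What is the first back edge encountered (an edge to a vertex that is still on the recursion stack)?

8->1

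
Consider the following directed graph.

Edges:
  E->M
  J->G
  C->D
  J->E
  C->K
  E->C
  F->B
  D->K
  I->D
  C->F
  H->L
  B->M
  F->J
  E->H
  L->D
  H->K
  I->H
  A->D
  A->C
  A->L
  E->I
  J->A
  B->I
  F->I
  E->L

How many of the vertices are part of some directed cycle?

5

A vertex is on a directed cycle iff it belongs to a strongly connected component of size ≥ 2 (or has a self-loop).
The vertices on cycles are {A, C, E, F, J} — 5 in total.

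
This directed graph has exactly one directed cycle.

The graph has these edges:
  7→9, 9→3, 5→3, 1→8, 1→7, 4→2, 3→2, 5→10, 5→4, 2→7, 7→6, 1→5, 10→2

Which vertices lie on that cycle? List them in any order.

2, 3, 7, 9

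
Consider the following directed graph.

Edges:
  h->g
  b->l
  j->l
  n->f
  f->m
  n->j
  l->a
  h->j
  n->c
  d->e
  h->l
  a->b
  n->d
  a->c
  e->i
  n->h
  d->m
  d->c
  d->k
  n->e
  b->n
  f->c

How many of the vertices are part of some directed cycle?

6

A vertex is on a directed cycle iff it belongs to a strongly connected component of size ≥ 2 (or has a self-loop).
The vertices on cycles are {a, b, h, j, l, n} — 6 in total.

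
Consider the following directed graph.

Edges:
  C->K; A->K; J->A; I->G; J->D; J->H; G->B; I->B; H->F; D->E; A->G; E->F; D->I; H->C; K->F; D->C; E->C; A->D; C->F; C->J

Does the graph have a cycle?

Yes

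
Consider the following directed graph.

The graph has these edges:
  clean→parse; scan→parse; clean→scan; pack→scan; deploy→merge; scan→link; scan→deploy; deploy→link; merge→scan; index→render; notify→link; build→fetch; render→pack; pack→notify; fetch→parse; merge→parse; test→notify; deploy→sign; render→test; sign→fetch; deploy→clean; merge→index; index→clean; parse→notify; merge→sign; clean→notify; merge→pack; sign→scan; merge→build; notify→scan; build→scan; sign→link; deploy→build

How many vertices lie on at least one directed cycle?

A vertex is on a directed cycle iff it belongs to a strongly connected component of size ≥ 2 (or has a self-loop).
The vertices on cycles are {pack, scan, sign, test, build, clean, fetch, index, merge, parse, deploy, notify, render} — 13 in total.

13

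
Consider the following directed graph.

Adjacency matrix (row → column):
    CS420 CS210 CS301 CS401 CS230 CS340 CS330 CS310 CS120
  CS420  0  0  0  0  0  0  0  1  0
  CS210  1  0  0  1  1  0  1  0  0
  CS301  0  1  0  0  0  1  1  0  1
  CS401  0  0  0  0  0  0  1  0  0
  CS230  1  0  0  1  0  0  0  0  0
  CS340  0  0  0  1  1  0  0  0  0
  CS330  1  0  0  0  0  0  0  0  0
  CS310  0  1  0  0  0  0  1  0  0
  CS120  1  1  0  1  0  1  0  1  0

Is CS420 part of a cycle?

CS420 is on a cycle iff CS420 can reach itself via ≥1 edge.
CS420 → CS310 → CS210 → CS420 — yes.

Yes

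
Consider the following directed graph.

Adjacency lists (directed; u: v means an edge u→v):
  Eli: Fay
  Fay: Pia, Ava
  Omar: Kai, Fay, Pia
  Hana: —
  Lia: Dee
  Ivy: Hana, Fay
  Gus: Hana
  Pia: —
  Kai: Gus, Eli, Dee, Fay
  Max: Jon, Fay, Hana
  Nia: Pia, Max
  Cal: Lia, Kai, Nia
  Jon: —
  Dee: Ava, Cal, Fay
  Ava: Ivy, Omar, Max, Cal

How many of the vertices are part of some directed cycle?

11

A vertex is on a directed cycle iff it belongs to a strongly connected component of size ≥ 2 (or has a self-loop).
The vertices on cycles are {Ava, Cal, Dee, Eli, Fay, Ivy, Kai, Lia, Max, Nia, Omar} — 11 in total.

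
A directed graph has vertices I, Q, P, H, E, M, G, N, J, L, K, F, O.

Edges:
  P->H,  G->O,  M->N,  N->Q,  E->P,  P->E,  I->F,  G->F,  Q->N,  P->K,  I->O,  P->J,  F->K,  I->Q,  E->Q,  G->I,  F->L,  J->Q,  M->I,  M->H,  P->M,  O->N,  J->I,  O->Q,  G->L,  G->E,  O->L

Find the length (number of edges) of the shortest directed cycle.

For each vertex v, BFS finds the shortest path from v back to v.
The shortest such closed walk is E → P → E, length 2.

2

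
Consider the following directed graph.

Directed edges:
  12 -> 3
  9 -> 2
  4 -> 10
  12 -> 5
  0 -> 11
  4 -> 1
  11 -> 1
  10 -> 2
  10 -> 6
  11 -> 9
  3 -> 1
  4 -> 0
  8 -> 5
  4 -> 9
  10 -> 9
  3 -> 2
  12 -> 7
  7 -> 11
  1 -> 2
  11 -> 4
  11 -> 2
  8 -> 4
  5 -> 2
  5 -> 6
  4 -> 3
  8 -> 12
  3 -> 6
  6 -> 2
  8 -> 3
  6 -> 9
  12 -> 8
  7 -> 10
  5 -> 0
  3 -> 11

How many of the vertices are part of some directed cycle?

A vertex is on a directed cycle iff it belongs to a strongly connected component of size ≥ 2 (or has a self-loop).
The vertices on cycles are {0, 3, 4, 8, 11, 12} — 6 in total.

6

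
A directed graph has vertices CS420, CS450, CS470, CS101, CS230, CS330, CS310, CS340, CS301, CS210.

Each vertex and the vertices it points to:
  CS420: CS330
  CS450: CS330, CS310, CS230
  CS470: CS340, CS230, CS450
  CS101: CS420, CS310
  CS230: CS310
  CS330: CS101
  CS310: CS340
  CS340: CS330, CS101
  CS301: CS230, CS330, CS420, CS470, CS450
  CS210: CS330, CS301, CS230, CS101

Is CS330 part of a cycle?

Yes

CS330 is on a cycle iff CS330 can reach itself via ≥1 edge.
CS330 → CS101 → CS420 → CS330 — yes.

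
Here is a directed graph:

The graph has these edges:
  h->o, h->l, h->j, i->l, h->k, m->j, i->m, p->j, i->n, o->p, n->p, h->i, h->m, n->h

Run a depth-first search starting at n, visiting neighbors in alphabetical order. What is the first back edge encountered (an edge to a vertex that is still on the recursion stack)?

DFS from n (visiting neighbors in alphabetical order); mark gray on enter, black on exit:
n gray
  h gray
    i gray
      l gray
      l black
      m gray
        j gray
        j black
      m black
      i→n: n is gray → back edge
First back edge: i → n.

i->n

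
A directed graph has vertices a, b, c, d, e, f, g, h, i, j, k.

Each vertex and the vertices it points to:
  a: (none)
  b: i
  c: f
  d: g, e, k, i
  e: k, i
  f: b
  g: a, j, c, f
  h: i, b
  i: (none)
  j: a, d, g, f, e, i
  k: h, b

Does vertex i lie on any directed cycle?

i lies on a cycle iff there is a path from i back to itself.
Exploring from i, it never reaches itself; equivalently, its strongly connected component is a singleton.

No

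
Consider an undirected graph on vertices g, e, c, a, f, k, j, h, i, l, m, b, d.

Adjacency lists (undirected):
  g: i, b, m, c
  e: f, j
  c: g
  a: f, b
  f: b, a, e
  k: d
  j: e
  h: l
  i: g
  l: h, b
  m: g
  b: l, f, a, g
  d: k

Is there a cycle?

Yes

DFS, tracking each vertex's parent; an edge to a visited non-parent vertex closes a cycle.
Start from e:
visit e (parent –)
  visit f (parent e)
    visit b (parent f)
      visit l (parent b)
        visit h (parent l)
          h–l: parent, skip
        l–b: parent, skip
      b–f: parent, skip
      visit a (parent b)
        a–f: f visited and ≠ parent → cycle
Cycle: f – b – a – f.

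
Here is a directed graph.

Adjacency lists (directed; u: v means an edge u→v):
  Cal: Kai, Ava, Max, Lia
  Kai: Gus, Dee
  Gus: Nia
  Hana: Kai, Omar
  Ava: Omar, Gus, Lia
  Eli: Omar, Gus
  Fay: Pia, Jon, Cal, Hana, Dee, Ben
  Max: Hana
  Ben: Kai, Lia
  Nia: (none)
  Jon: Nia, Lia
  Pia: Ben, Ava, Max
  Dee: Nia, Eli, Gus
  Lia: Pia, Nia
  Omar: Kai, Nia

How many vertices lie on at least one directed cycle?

A vertex is on a directed cycle iff it belongs to a strongly connected component of size ≥ 2 (or has a self-loop).
The vertices on cycles are {Ava, Ben, Dee, Eli, Kai, Lia, Pia, Omar} — 8 in total.

8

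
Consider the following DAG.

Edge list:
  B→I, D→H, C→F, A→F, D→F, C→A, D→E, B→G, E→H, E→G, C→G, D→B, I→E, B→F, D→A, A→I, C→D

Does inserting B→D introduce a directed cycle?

Adding B→D creates a cycle iff D can already reach B.
Path from D: D → B.
So D → … → B → D is a cycle.

Yes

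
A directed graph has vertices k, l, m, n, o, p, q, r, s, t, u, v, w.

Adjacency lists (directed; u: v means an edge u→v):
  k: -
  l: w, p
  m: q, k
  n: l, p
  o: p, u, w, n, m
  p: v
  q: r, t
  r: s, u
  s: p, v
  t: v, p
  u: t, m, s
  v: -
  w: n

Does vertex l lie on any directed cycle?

l is on a cycle iff l can reach itself via ≥1 edge.
l → w → n → l — yes.

Yes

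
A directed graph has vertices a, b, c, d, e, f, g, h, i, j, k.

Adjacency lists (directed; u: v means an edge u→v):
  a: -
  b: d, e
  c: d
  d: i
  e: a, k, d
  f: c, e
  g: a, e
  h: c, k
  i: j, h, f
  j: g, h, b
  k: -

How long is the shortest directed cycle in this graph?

For each vertex v, BFS finds the shortest path from v back to v.
The shortest such closed walk is i → f → c → d → i, length 4.

4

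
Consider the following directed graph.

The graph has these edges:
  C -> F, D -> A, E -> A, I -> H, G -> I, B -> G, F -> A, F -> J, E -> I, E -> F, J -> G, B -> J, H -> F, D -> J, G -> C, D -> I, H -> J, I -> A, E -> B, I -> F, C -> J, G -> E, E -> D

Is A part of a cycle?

A lies on a cycle iff there is a path from A back to itself.
Exploring from A, it never reaches itself; equivalently, its strongly connected component is a singleton.

No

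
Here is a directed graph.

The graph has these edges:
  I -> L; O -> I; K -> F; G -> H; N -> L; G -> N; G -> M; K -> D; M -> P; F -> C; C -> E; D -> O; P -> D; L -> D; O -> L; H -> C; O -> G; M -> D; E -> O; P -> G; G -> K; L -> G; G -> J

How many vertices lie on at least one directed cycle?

A vertex is on a directed cycle iff it belongs to a strongly connected component of size ≥ 2 (or has a self-loop).
The vertices on cycles are {C, D, E, F, G, H, I, K, L, M, N, O, P} — 13 in total.

13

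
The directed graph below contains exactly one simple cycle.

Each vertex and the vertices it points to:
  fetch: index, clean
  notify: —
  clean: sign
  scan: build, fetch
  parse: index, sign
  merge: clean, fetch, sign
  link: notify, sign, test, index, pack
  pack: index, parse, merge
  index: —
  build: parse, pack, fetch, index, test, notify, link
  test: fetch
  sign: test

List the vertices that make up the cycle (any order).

DFS with gray/black marking from clean:
clean gray
  sign gray
    test gray
      fetch gray
        index gray
        index black
        fetch→clean: clean is gray → back edge
Back edge closes the cycle clean → sign → test → fetch → clean; its vertices are {sign, test, clean, fetch}.

sign, test, clean, fetch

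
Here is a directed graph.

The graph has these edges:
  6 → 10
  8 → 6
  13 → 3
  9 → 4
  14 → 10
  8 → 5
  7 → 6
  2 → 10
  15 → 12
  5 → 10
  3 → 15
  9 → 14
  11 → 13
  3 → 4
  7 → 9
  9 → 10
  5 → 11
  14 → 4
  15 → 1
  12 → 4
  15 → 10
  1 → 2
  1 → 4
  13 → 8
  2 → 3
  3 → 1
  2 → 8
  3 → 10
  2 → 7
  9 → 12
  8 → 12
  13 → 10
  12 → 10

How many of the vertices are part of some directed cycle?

8

A vertex is on a directed cycle iff it belongs to a strongly connected component of size ≥ 2 (or has a self-loop).
The vertices on cycles are {1, 2, 3, 5, 8, 11, 13, 15} — 8 in total.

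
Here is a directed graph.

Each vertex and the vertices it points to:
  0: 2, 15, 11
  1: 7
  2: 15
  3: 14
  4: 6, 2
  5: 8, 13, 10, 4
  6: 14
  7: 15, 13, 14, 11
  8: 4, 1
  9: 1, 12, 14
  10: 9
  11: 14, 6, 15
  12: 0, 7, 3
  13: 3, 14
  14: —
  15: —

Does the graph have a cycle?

DFS with white/gray/black marking, starting from 1:
1 gray
  7 gray
    15 gray
    15 black
    13 gray
      3 gray
        14 gray
        14 black
      3 black
      13→14: 14 black — skip
    13 black
    7→14: 14 black — skip
    11 gray
      11→14: 14 black — skip
      6 gray
        6→14: 14 black — skip
      6 black
      11→15: 15 black — skip
    11 black
  7 black
1 black
0 gray
  2 gray
    2→15: 15 black — skip
  2 black
  0→15: 15 black — skip
  0→11: 11 black — skip
0 black
4 gray
  4→6: 6 black — skip
  4→2: 2 black — skip
4 black
5 gray
  8 gray
    8→4: 4 black — skip
    8→1: 1 black — skip
  8 black
  5→13: 13 black — skip
  10 gray
    9 gray
      9→1: 1 black — skip
      12 gray
        12→0: 0 black — skip
        12→7: 7 black — skip
        12→3: 3 black — skip
      12 black
      9→14: 14 black — skip
    9 black
  10 black
  5→4: 4 black — skip
5 black
Every edge goes to a white or black vertex — no back edge, so the graph is acyclic.

No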